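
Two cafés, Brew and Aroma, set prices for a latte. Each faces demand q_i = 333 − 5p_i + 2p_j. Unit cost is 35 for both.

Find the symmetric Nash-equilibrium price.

63.5

Brew's profit: π = (p_{Brew} − 35)(333 − 5p_{Brew} + 2p_{Aroma}).
∂π/∂p_{Brew} = 508 − 10p_{Brew} + 2p_{Aroma} = 0 ⇒ p_{Brew} = 50.8 + 0.2p_{Aroma}.
Setting p_{Brew} = p_{Aroma} in the reaction function: p_{Brew} = 50.8 + 0.2p_{Brew}, so p_{Brew} = 50.8 / 0.8 = 63.5.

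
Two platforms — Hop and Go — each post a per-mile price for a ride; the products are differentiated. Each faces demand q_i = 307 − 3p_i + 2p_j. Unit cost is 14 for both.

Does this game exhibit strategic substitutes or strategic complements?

strategic complements

Hop's profit: π = (p_{Hop} − 14)(307 − 3p_{Hop} + 2p_{Go}).
∂π/∂p_{Hop} = 349 − 6p_{Hop} + 2p_{Go} = 0 ⇒ p_{Hop} = 349/6 + (1/3)p_{Go}.
The best-response slope dp_{Hop}/dp_{Go} = 1/3 > 0: the reaction function is upward-sloping, so the choices are strategic complements.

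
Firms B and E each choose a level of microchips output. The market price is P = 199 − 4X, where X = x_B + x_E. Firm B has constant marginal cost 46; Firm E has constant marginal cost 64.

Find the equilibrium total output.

24

Firm B's profit: π = x_B(199 − 4(x_B + x_E)) − 46x_B.
∂π/∂x_B = 153 − 8x_B − 4x_E = 0, so x_B = 19.125 − 0.5x_E.
By the same steps for E: x_E = 16.875 − 0.5x_B.
Plugging x_E into B's best response: x_B = 19.125 − 0.5(16.875 − 0.5x_B) ⇒ 0.75x_B = 10.6875, so x_B = 14.25.
Then x_E = 16.875 − 0.5·14.25 = 9.75.
Total output: 14.25 + 9.75 = 24.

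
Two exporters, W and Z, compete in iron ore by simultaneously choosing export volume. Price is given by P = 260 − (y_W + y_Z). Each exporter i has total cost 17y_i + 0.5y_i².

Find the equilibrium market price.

138.5

Exporter W's profit: π = y_W(260 − (y_W + y_Z)) − 17y_W − 0.5y_W².
∂π/∂y_W = 243 − 3y_W − y_Z = 0, so y_W = 81 − (1/3)y_Z.
By symmetry y_Z = y_W; substituting into the reaction function, (4/3)y_W = 81 and y_W = 60.75.
Equilibrium price: P = 260 − 121.5 = 138.5.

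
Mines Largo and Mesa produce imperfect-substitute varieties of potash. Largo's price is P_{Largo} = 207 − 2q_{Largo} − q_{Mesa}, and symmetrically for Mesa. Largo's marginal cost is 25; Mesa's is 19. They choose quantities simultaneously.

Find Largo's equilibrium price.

97

Mine Largo's profit: π = q_{Largo}(207 − 2q_{Largo} − q_{Mesa}) − 25q_{Largo}.
∂π/∂q_{Largo} = 182 − 4q_{Largo} − q_{Mesa} = 0 ⇒ q_{Largo} = 45.5 − 0.25q_{Mesa}.
Similarly q_{Mesa} = 47 − 0.25q_{Largo}.
Substituting the second reaction function into the first: q_{Largo} = 45.5 − 0.25(47 − 0.25q_{Largo}), which gives 0.9375q_{Largo} = 33.75 ⇒ q_{Largo} = 36.
Then q_{Mesa} = 47 − 0.25·36 = 38.
P_{Largo} = 207 − 2·36 − 38 = 97.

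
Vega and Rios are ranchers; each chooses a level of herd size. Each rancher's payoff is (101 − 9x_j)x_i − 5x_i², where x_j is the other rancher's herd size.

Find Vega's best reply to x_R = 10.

1.1

Vega's payoff is (101 − 9x_R)x_V − 5x_V².
∂π/∂x_V = 101 − 9x_R − 10x_V = 0, so x_V = 10.1 − 0.9x_R.
At x_R = 10: x_V = 10.1 − 0.9·10 = 1.1.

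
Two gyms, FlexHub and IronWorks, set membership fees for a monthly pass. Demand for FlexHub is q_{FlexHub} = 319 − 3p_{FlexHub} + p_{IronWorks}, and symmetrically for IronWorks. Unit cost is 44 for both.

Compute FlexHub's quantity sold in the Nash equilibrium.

138.6

FlexHub's profit: π = (p_{FlexHub} − 44)(319 − 3p_{FlexHub} + p_{IronWorks}).
∂π/∂p_{FlexHub} = 451 − 6p_{FlexHub} + p_{IronWorks} = 0 ⇒ p_{FlexHub} = 451/6 + (1/6)p_{IronWorks}.
By symmetry p_{IronWorks} = p_{FlexHub}; substituting into the reaction function, (5/6)p_{FlexHub} = 451/6 and p_{FlexHub} = 90.2.
q_{FlexHub} = 319 − 3·90.2 + 90.2 = 138.6.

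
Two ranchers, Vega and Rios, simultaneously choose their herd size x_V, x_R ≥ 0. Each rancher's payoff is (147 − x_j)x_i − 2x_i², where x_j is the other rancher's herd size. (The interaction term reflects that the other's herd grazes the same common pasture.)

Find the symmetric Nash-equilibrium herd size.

Vega's payoff is (147 − x_R)x_V − 2x_V².
∂π/∂x_V = 147 − x_R − 4x_V = 0, so x_V = 36.75 − 0.25x_R.
The game is symmetric, so in equilibrium x_R = x_V: the reaction function gives 1.25x_V = 36.75, hence x_V = 29.4.

29.4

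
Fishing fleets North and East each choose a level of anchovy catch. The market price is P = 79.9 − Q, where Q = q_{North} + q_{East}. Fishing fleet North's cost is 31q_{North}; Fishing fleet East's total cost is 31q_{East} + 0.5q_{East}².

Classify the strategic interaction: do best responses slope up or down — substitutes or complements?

strategic substitutes

Fishing fleet North's profit: π = q_{North}(79.9 − (q_{North} + q_{East})) − 31q_{North}.
∂π/∂q_{North} = 48.9 − 2q_{North} − q_{East} = 0, so q_{North} = 24.45 − 0.5q_{East}.
The best-response slope dq_{North}/dq_{East} = −0.5 < 0: the reaction function is downward-sloping, so the choices are strategic substitutes.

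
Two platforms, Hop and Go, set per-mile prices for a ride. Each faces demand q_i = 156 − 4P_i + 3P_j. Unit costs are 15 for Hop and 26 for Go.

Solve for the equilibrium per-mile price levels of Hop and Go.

45.6, 49.6

Hop's profit: π = (P_{Hop} − 15)(156 − 4P_{Hop} + 3P_{Go}).
∂π/∂P_{Hop} = 216 − 8P_{Hop} + 3P_{Go} = 0 ⇒ P_{Hop} = 27 + 0.375P_{Go}.
Similarly P_{Go} = 32.5 + 0.375P_{Hop}.
Solving the two reaction functions simultaneously: (1 − (0.375)(0.375))P_{Hop} = 27 + 0.375·32.5, so (55/64)P_{Hop} = 39.1875 and P_{Hop} = 45.6.
Then P_{Go} = 32.5 + 0.375·45.6 = 49.6.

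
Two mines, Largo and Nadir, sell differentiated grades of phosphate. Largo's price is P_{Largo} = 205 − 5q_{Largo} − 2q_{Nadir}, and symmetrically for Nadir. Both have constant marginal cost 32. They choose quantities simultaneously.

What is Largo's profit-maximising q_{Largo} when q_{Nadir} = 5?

Mine Largo's profit: π = q_{Largo}(205 − 5q_{Largo} − 2q_{Nadir}) − 32q_{Largo}.
∂π/∂q_{Largo} = 173 − 10q_{Largo} − 2q_{Nadir} = 0 ⇒ q_{Largo} = 17.3 − 0.2q_{Nadir}.
At q_{Nadir} = 5: q_{Largo} = 17.3 − 0.2·5 = 16.3.

16.3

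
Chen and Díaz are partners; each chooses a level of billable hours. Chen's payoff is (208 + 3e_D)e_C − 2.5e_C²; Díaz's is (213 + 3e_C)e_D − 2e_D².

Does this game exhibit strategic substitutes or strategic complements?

Expanding Chen's payoff: 208e_C + 3e_De_C − 2.5e_C².
∂π/∂e_C = 208 + 3e_D − 5e_C = 0, so e_C = 41.6 + 0.6e_D.
The best-response slope de_C/de_D = 0.6 > 0: the reaction function is upward-sloping, so the choices are strategic complements.

strategic complements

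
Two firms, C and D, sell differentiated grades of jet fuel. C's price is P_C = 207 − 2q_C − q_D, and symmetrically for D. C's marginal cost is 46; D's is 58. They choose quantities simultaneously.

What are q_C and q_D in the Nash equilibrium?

Firm C's profit: π = q_C(207 − 2q_C − q_D) − 46q_C.
∂π/∂q_C = 161 − 4q_C − q_D = 0 ⇒ q_C = 40.25 − 0.25q_D.
Similarly q_D = 37.25 − 0.25q_C.
Substituting the second reaction function into the first: q_C = 40.25 − 0.25(37.25 − 0.25q_C), which gives 0.9375q_C = 30.9375 ⇒ q_C = 33.
Then q_D = 37.25 − 0.25·33 = 29.

33, 29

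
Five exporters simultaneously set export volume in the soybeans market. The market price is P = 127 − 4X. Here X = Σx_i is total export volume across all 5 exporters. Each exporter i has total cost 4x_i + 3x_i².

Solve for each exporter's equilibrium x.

4.1

A representative exporter's profit is π_i = x_i(127 − 4X) − 4x_i − 3x_i², with X = x_i + Σ_{j≠i} x_j.
First-order condition: 123 − 14x_i − 4Σ_{j≠i} x_j = 0.
Imposing symmetry (x_j = x for all j) turns Σ_{j≠i} x_j into 4x, so 123 = 30x and x = 4.1.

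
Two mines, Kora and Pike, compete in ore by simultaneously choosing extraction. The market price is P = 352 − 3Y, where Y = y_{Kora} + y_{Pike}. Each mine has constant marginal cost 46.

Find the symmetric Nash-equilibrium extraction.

Mine Kora's profit: π = y_{Kora}(352 − 3(y_{Kora} + y_{Pike})) − 46y_{Kora}.
∂π/∂y_{Kora} = 306 − 6y_{Kora} − 3y_{Pike} = 0, so y_{Kora} = 51 − 0.5y_{Pike}.
By symmetry y_{Pike} = y_{Kora}; substituting into the reaction function, 1.5y_{Kora} = 51 and y_{Kora} = 34.

34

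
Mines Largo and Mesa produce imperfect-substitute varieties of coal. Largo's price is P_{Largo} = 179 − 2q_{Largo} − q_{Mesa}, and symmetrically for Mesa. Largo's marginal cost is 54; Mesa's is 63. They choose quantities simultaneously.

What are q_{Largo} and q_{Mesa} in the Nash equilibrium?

25.6, 22.6

Mine Largo's profit: π = q_{Largo}(179 − 2q_{Largo} − q_{Mesa}) − 54q_{Largo}.
∂π/∂q_{Largo} = 125 − 4q_{Largo} − q_{Mesa} = 0 ⇒ q_{Largo} = 31.25 − 0.25q_{Mesa}.
Similarly q_{Mesa} = 29 − 0.25q_{Largo}.
Substituting the second reaction function into the first: q_{Largo} = 31.25 − 0.25(29 − 0.25q_{Largo}), which gives 0.9375q_{Largo} = 24 ⇒ q_{Largo} = 25.6.
Then q_{Mesa} = 29 − 0.25·25.6 = 22.6.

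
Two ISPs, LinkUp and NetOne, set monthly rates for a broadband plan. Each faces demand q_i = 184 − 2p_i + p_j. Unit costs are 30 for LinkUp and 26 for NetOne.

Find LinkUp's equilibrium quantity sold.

101.6

LinkUp's profit: π = (p_{LinkUp} − 30)(184 − 2p_{LinkUp} + p_{NetOne}).
∂π/∂p_{LinkUp} = 244 − 4p_{LinkUp} + p_{NetOne} = 0 ⇒ p_{LinkUp} = 61 + 0.25p_{NetOne}.
Similarly p_{NetOne} = 59 + 0.25p_{LinkUp}.
Substituting the second reaction function into the first: p_{LinkUp} = 61 + 0.25(59 + 0.25p_{LinkUp}), which gives 0.9375p_{LinkUp} = 75.75 ⇒ p_{LinkUp} = 80.8.
Then p_{NetOne} = 59 + 0.25·80.8 = 79.2.
q_{LinkUp} = 184 − 2·80.8 + 79.2 = 101.6.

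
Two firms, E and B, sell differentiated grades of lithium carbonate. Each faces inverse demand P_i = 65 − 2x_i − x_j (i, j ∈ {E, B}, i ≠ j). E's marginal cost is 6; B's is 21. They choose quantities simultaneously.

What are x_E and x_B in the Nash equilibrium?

Firm E's profit: π = x_E(65 − 2x_E − x_B) − 6x_E.
∂π/∂x_E = 59 − 4x_E − x_B = 0 ⇒ x_E = 14.75 − 0.25x_B.
Similarly x_B = 11 − 0.25x_E.
Plugging x_B into E's best response: x_E = 14.75 − 0.25(11 − 0.25x_E) ⇒ 0.9375x_E = 12, so x_E = 12.8.
Then x_B = 11 − 0.25·12.8 = 7.8.

12.8, 7.8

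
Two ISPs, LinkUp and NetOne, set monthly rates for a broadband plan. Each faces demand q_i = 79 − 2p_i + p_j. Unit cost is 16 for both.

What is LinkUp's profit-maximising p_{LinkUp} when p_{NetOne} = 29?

35

LinkUp's profit: π = (p_{LinkUp} − 16)(79 − 2p_{LinkUp} + p_{NetOne}).
∂π/∂p_{LinkUp} = 111 − 4p_{LinkUp} + p_{NetOne} = 0 ⇒ p_{LinkUp} = 27.75 + 0.25p_{NetOne}.
At p_{NetOne} = 29: p_{LinkUp} = 27.75 + 0.25·29 = 35.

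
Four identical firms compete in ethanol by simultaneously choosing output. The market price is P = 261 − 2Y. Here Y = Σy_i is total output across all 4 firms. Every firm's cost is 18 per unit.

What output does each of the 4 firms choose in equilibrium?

A representative firm's profit is π_i = y_i(261 − 2Y) − 18y_i, with Y = y_i + Σ_{j≠i} y_j.
First-order condition: 243 − 4y_i − 2Σ_{j≠i} y_j = 0.
Imposing symmetry (y_j = y for all j) turns Σ_{j≠i} y_j into 3y, so 243 = 10y and y = 24.3.

24.3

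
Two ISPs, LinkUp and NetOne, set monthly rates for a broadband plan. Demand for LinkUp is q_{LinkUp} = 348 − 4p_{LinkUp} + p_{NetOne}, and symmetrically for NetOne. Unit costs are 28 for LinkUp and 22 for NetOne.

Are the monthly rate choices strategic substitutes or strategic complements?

LinkUp's profit: π = (p_{LinkUp} − 28)(348 − 4p_{LinkUp} + p_{NetOne}).
∂π/∂p_{LinkUp} = 460 − 8p_{LinkUp} + p_{NetOne} = 0 ⇒ p_{LinkUp} = 57.5 + 0.125p_{NetOne}.
The best-response slope dp_{LinkUp}/dp_{NetOne} = 0.125 > 0: the reaction function is upward-sloping, so the choices are strategic complements.

strategic complements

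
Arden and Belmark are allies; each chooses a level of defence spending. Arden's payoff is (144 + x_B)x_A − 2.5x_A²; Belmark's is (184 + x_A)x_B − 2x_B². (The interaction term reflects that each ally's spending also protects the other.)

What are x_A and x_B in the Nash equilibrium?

40, 56

Expanding Arden's payoff: 144x_A + x_Bx_A − 2.5x_A².
∂π/∂x_A = 144 + x_B − 5x_A = 0, so x_A = 28.8 + 0.2x_B.
Likewise for Belmark: x_B = 46 + 0.25x_A.
Substituting the second reaction function into the first: x_A = 28.8 + 0.2(46 + 0.25x_A), which gives 0.95x_A = 38 ⇒ x_A = 40.
Then x_B = 46 + 0.25·40 = 56.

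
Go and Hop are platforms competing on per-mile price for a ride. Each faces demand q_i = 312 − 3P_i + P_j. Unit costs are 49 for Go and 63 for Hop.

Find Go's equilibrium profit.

Go's profit: π = (P_{Go} − 49)(312 − 3P_{Go} + P_{Hop}).
∂π/∂P_{Go} = 459 − 6P_{Go} + P_{Hop} = 0 ⇒ P_{Go} = 76.5 + (1/6)P_{Hop}.
Similarly P_{Hop} = 83.5 + (1/6)P_{Go}.
Plugging P_{Hop} into Go's best response: P_{Go} = 76.5 + (1/6)(83.5 + (1/6)P_{Go}) ⇒ (35/36)P_{Go} = 1085/12, so P_{Go} = 93.
Then P_{Hop} = 83.5 + (1/6)·93 = 99.
q_{Go} = 312 − 3·93 + 99 = 132.
Profit = (93 − 49)·132 = 5808.

5808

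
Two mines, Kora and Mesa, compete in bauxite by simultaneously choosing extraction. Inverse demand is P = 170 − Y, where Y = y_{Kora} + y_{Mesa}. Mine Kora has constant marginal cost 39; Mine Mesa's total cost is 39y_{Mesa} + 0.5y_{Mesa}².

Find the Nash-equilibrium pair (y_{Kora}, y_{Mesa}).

52.4, 26.2

Mine Kora's profit: π = y_{Kora}(170 − (y_{Kora} + y_{Mesa})) − 39y_{Kora}.
∂π/∂y_{Kora} = 131 − 2y_{Kora} − y_{Mesa} = 0, so y_{Kora} = 65.5 − 0.5y_{Mesa}.
For Mesa: ∂π/∂y_{Mesa} = 131 − 3y_{Mesa} − y_{Kora} = 0 ⇒ y_{Mesa} = 131/3 − (1/3)y_{Kora}.
Solving the two reaction functions simultaneously: (1 − (−0.5)(−1/3))y_{Kora} = 65.5 − 0.5·(131/3), so (5/6)y_{Kora} = 131/3 and y_{Kora} = 52.4.
Then y_{Mesa} = 131/3 − (1/3)·52.4 = 26.2.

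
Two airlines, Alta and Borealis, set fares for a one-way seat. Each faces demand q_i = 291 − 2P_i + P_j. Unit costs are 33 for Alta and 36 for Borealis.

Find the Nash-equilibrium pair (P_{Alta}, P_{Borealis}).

119.4, 120.6

Alta's profit: π = (P_{Alta} − 33)(291 − 2P_{Alta} + P_{Borealis}).
∂π/∂P_{Alta} = 357 − 4P_{Alta} + P_{Borealis} = 0 ⇒ P_{Alta} = 89.25 + 0.25P_{Borealis}.
Similarly P_{Borealis} = 90.75 + 0.25P_{Alta}.
Plugging P_{Borealis} into Alta's best response: P_{Alta} = 89.25 + 0.25(90.75 + 0.25P_{Alta}) ⇒ 0.9375P_{Alta} = 111.9375, so P_{Alta} = 119.4.
Then P_{Borealis} = 90.75 + 0.25·119.4 = 120.6.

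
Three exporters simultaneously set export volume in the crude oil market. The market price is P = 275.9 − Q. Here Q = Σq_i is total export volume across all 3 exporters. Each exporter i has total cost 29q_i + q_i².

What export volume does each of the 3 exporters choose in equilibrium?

41.15

A representative exporter's profit is π_i = q_i(275.9 − Q) − 29q_i − q_i², with Q = q_i + Σ_{j≠i} q_j.
First-order condition: 246.9 − 4q_i − Σ_{j≠i} q_j = 0.
With identical exporters, set every q_j = q: then 246.9 − 4q − 2q = 0, i.e. q = 246.9/6 = 41.15.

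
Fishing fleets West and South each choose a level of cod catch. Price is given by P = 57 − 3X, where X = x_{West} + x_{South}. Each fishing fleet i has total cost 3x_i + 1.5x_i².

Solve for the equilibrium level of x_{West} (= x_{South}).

Fishing fleet West's profit: π = x_{West}(57 − 3(x_{West} + x_{South})) − 3x_{West} − 1.5x_{West}².
∂π/∂x_{West} = 54 − 9x_{West} − 3x_{South} = 0, so x_{West} = 6 − (1/3)x_{South}.
The game is symmetric, so in equilibrium x_{South} = x_{West}: the reaction function gives (4/3)x_{West} = 6, hence x_{West} = 4.5.

4.5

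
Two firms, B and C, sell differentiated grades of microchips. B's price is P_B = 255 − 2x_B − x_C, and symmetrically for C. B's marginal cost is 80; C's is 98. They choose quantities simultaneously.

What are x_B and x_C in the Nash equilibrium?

36.2, 30.2

Firm B's profit: π = x_B(255 − 2x_B − x_C) − 80x_B.
∂π/∂x_B = 175 − 4x_B − x_C = 0 ⇒ x_B = 43.75 − 0.25x_C.
Similarly x_C = 39.25 − 0.25x_B.
Solving the two reaction functions simultaneously: (1 − (−0.25)(−0.25))x_B = 43.75 − 0.25·39.25, so 0.9375x_B = 33.9375 and x_B = 36.2.
Then x_C = 39.25 − 0.25·36.2 = 30.2.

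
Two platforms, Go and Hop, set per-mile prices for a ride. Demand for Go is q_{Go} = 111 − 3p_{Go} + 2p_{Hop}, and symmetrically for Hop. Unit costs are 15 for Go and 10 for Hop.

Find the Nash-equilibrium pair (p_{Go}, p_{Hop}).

38.0625, 36.1875

Go's profit: π = (p_{Go} − 15)(111 − 3p_{Go} + 2p_{Hop}).
∂π/∂p_{Go} = 156 − 6p_{Go} + 2p_{Hop} = 0 ⇒ p_{Go} = 26 + (1/3)p_{Hop}.
Similarly p_{Hop} = 23.5 + (1/3)p_{Go}.
Plugging p_{Hop} into Go's best response: p_{Go} = 26 + (1/3)(23.5 + (1/3)p_{Go}) ⇒ (8/9)p_{Go} = 203/6, so p_{Go} = 38.0625.
Then p_{Hop} = 23.5 + (1/3)·38.0625 = 36.1875.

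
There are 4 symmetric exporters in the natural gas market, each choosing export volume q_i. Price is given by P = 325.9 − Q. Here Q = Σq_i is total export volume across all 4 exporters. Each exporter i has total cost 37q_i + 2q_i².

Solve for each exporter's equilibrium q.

A representative exporter's profit is π_i = q_i(325.9 − Q) − 37q_i − 2q_i², with Q = q_i + Σ_{j≠i} q_j.
First-order condition: 288.9 − 6q_i − Σ_{j≠i} q_j = 0.
With identical exporters, set every q_j = q: then 288.9 − 6q − 3q = 0, i.e. q = 288.9/9 = 32.1.

32.1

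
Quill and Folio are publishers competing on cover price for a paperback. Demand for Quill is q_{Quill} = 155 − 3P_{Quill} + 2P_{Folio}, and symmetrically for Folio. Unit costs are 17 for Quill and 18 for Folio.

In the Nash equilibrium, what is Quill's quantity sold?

Quill's profit: π = (P_{Quill} − 17)(155 − 3P_{Quill} + 2P_{Folio}).
∂π/∂P_{Quill} = 206 − 6P_{Quill} + 2P_{Folio} = 0 ⇒ P_{Quill} = 103/3 + (1/3)P_{Folio}.
Similarly P_{Folio} = 209/6 + (1/3)P_{Quill}.
Substituting the second reaction function into the first: P_{Quill} = 103/3 + (1/3)(209/6 + (1/3)P_{Quill}), which gives (8/9)P_{Quill} = 827/18 ⇒ P_{Quill} = 51.6875.
Then P_{Folio} = 209/6 + (1/3)·51.6875 = 52.0625.
q_{Quill} = 155 − 3·51.6875 + 2·52.0625 = 104.0625.

104.0625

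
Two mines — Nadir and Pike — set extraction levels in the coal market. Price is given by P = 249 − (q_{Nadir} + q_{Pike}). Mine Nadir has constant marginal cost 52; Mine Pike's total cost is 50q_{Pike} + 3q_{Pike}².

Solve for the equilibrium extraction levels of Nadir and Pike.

91.8, 13.4

Mine Nadir's profit: π = q_{Nadir}(249 − (q_{Nadir} + q_{Pike})) − 52q_{Nadir}.
∂π/∂q_{Nadir} = 197 − 2q_{Nadir} − q_{Pike} = 0, so q_{Nadir} = 98.5 − 0.5q_{Pike}.
For Pike: ∂π/∂q_{Pike} = 199 − 8q_{Pike} − q_{Nadir} = 0 ⇒ q_{Pike} = 24.875 − 0.125q_{Nadir}.
Solving the two reaction functions simultaneously: (1 − (−0.5)(−0.125))q_{Nadir} = 98.5 − 0.5·24.875, so 0.9375q_{Nadir} = 86.0625 and q_{Nadir} = 91.8.
Then q_{Pike} = 24.875 − 0.125·91.8 = 13.4.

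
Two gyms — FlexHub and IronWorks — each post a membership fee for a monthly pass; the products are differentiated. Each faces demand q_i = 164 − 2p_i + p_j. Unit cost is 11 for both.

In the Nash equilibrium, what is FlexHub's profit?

5202

FlexHub's profit: π = (p_{FlexHub} − 11)(164 − 2p_{FlexHub} + p_{IronWorks}).
∂π/∂p_{FlexHub} = 186 − 4p_{FlexHub} + p_{IronWorks} = 0 ⇒ p_{FlexHub} = 46.5 + 0.25p_{IronWorks}.
Setting p_{FlexHub} = p_{IronWorks} in the reaction function: p_{FlexHub} = 46.5 + 0.25p_{FlexHub}, so p_{FlexHub} = 46.5 / 0.75 = 62.
q_{FlexHub} = 164 − 2·62 + 62 = 102.
Profit = (62 − 11)·102 = 5202.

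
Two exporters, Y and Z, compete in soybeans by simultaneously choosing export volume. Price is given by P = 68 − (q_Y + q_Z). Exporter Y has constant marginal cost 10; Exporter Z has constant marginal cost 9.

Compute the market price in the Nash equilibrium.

Exporter Y's profit: π = q_Y(68 − (q_Y + q_Z)) − 10q_Y.
∂π/∂q_Y = 58 − 2q_Y − q_Z = 0, so q_Y = 29 − 0.5q_Z.
By the same steps for Z: q_Z = 29.5 − 0.5q_Y.
Solving the two reaction functions simultaneously: (1 − (−0.5)(−0.5))q_Y = 29 − 0.5·29.5, so 0.75q_Y = 14.25 and q_Y = 19.
Then q_Z = 29.5 − 0.5·19 = 20.
Equilibrium price: P = 68 − 39 = 29.

29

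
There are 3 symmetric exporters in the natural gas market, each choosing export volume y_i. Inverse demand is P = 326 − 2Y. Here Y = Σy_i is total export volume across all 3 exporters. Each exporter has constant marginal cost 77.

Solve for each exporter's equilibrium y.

31.125

A representative exporter's profit is π_i = y_i(326 − 2Y) − 77y_i, with Y = y_i + Σ_{j≠i} y_j.
First-order condition: 249 − 4y_i − 2Σ_{j≠i} y_j = 0.
Imposing symmetry (y_j = y for all j) turns Σ_{j≠i} y_j into 2y, so 249 = 8y and y = 31.125.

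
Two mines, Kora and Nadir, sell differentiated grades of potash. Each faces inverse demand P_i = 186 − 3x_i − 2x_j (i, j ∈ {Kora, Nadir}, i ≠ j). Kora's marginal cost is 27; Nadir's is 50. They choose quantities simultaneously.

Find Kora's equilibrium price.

90.9375

Mine Kora's profit: π = x_{Kora}(186 − 3x_{Kora} − 2x_{Nadir}) − 27x_{Kora}.
∂π/∂x_{Kora} = 159 − 6x_{Kora} − 2x_{Nadir} = 0 ⇒ x_{Kora} = 26.5 − (1/3)x_{Nadir}.
Similarly x_{Nadir} = 68/3 − (1/3)x_{Kora}.
Solving the two reaction functions simultaneously: (1 − (−1/3)(−1/3))x_{Kora} = 26.5 − (1/3)·(68/3), so (8/9)x_{Kora} = 341/18 and x_{Kora} = 21.3125.
Then x_{Nadir} = 68/3 − (1/3)·21.3125 = 15.5625.
P_{Kora} = 186 − 3·21.3125 − 2·15.5625 = 90.9375.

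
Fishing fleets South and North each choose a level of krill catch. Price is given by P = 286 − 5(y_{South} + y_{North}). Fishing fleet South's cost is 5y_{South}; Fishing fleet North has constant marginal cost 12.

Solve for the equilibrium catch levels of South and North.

Fishing fleet South's profit: π = y_{South}(286 − 5(y_{South} + y_{North})) − 5y_{South}.
∂π/∂y_{South} = 281 − 10y_{South} − 5y_{North} = 0, so y_{South} = 28.1 − 0.5y_{North}.
By the same steps for North: y_{North} = 27.4 − 0.5y_{South}.
Solving the two reaction functions simultaneously: (1 − (−0.5)(−0.5))y_{South} = 28.1 − 0.5·27.4, so 0.75y_{South} = 14.4 and y_{South} = 19.2.
Then y_{North} = 27.4 − 0.5·19.2 = 17.8.

19.2, 17.8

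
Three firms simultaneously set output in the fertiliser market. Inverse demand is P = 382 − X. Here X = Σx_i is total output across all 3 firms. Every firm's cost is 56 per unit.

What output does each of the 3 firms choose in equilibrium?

81.5

A representative firm's profit is π_i = x_i(382 − X) − 56x_i, with X = x_i + Σ_{j≠i} x_j.
First-order condition: 326 − 2x_i − Σ_{j≠i} x_j = 0.
With identical firms, set every x_j = x: then 326 − 2x − 2x = 0, i.e. x = 326/4 = 81.5.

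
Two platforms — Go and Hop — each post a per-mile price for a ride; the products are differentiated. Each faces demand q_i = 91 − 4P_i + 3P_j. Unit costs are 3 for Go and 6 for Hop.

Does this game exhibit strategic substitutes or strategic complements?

Go's profit: π = (P_{Go} − 3)(91 − 4P_{Go} + 3P_{Hop}).
∂π/∂P_{Go} = 103 − 8P_{Go} + 3P_{Hop} = 0 ⇒ P_{Go} = 12.875 + 0.375P_{Hop}.
The best-response slope dP_{Go}/dP_{Hop} = 0.375 > 0: the reaction function is upward-sloping, so the choices are strategic complements.

strategic complements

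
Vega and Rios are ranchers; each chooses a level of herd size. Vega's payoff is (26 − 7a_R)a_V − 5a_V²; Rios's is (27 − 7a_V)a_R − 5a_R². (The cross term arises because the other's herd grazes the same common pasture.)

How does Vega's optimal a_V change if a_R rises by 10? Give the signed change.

Expanding Vega's payoff: 26a_V − 7a_Ra_V − 5a_V².
∂π/∂a_V = 26 − 7a_R − 10a_V = 0, so a_V = 2.6 − 0.7a_R.
The reaction-function slope is −0.7, so a 10-unit rise in a_R moves a_V by −0.7 × 10 = −7. Vega's best response falls — the actions are strategic substitutes.

-7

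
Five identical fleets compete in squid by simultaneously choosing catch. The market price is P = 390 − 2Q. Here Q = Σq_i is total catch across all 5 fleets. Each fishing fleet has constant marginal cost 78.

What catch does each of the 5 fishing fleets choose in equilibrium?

26

A representative fishing fleet's profit is π_i = q_i(390 − 2Q) − 78q_i, with Q = q_i + Σ_{j≠i} q_j.
First-order condition: 312 − 4q_i − 2Σ_{j≠i} q_j = 0.
Imposing symmetry (q_j = q for all j) turns Σ_{j≠i} q_j into 4q, so 312 = 12q and q = 26.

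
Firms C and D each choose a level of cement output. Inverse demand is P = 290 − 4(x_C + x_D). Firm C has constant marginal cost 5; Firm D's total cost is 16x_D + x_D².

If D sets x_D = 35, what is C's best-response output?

18.125

Firm C's profit: π = x_C(290 − 4(x_C + x_D)) − 5x_C.
∂π/∂x_C = 285 − 8x_C − 4x_D = 0, so x_C = 35.625 − 0.5x_D.
At x_D = 35: x_C = 35.625 − 0.5·35 = 18.125.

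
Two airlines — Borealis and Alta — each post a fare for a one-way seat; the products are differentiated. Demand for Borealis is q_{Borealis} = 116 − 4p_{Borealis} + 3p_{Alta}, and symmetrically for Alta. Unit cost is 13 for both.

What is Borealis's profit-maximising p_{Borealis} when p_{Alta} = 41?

Borealis's profit: π = (p_{Borealis} − 13)(116 − 4p_{Borealis} + 3p_{Alta}).
∂π/∂p_{Borealis} = 168 − 8p_{Borealis} + 3p_{Alta} = 0 ⇒ p_{Borealis} = 21 + 0.375p_{Alta}.
At p_{Alta} = 41: p_{Borealis} = 21 + 0.375·41 = 36.375.

36.375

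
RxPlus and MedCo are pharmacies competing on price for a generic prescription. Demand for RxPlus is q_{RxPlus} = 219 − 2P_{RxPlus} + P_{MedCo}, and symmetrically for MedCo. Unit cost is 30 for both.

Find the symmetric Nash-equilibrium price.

93

RxPlus's profit: π = (P_{RxPlus} − 30)(219 − 2P_{RxPlus} + P_{MedCo}).
∂π/∂P_{RxPlus} = 279 − 4P_{RxPlus} + P_{MedCo} = 0 ⇒ P_{RxPlus} = 69.75 + 0.25P_{MedCo}.
Setting P_{RxPlus} = P_{MedCo} in the reaction function: P_{RxPlus} = 69.75 + 0.25P_{RxPlus}, so P_{RxPlus} = 69.75 / 0.75 = 93.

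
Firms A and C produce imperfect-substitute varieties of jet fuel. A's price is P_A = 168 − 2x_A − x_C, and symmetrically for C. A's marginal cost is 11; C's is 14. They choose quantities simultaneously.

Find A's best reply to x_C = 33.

Firm A's profit: π = x_A(168 − 2x_A − x_C) − 11x_A.
∂π/∂x_A = 157 − 4x_A − x_C = 0 ⇒ x_A = 39.25 − 0.25x_C.
At x_C = 33: x_A = 39.25 − 0.25·33 = 31.

31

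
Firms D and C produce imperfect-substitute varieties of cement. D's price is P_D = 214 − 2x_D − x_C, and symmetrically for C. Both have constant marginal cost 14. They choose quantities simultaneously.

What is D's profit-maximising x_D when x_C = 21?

44.75

Firm D's profit: π = x_D(214 − 2x_D − x_C) − 14x_D.
∂π/∂x_D = 200 − 4x_D − x_C = 0 ⇒ x_D = 50 − 0.25x_C.
At x_C = 21: x_D = 50 − 0.25·21 = 44.75.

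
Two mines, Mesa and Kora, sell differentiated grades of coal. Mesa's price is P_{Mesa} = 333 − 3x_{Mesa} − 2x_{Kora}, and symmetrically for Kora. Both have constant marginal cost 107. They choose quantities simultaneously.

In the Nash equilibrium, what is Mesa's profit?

Mine Mesa's profit: π = x_{Mesa}(333 − 3x_{Mesa} − 2x_{Kora}) − 107x_{Mesa}.
∂π/∂x_{Mesa} = 226 − 6x_{Mesa} − 2x_{Kora} = 0 ⇒ x_{Mesa} = 113/3 − (1/3)x_{Kora}.
The game is symmetric, so in equilibrium x_{Kora} = x_{Mesa}: the reaction function gives (4/3)x_{Mesa} = 113/3, hence x_{Mesa} = 28.25.
P_{Mesa} = 333 − 3·28.25 − 2·28.25 = 191.75.
Profit = (191.75 − 107)·28.25 = 2394.1875.

2394.1875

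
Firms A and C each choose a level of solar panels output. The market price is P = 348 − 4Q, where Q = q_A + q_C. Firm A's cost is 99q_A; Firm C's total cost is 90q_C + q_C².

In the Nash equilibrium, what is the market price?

Firm A's profit: π = q_A(348 − 4(q_A + q_C)) − 99q_A.
∂π/∂q_A = 249 − 8q_A − 4q_C = 0, so q_A = 31.125 − 0.5q_C.
For C: ∂π/∂q_C = 258 − 10q_C − 4q_A = 0 ⇒ q_C = 25.8 − 0.4q_A.
Plugging q_C into A's best response: q_A = 31.125 − 0.5(25.8 − 0.4q_A) ⇒ 0.8q_A = 18.225, so q_A = 729/32.
Then q_C = 25.8 − 0.4·(729/32) = 16.6875.
Equilibrium price: P = 348 − 4·(1263/32) = 190.125.

190.125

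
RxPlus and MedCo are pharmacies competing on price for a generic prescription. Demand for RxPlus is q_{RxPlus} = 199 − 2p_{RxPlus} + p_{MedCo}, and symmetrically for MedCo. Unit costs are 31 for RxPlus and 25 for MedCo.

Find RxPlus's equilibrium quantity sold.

110.4

RxPlus's profit: π = (p_{RxPlus} − 31)(199 − 2p_{RxPlus} + p_{MedCo}).
∂π/∂p_{RxPlus} = 261 − 4p_{RxPlus} + p_{MedCo} = 0 ⇒ p_{RxPlus} = 65.25 + 0.25p_{MedCo}.
Similarly p_{MedCo} = 62.25 + 0.25p_{RxPlus}.
Solving the two reaction functions simultaneously: (1 − (0.25)(0.25))p_{RxPlus} = 65.25 + 0.25·62.25, so 0.9375p_{RxPlus} = 80.8125 and p_{RxPlus} = 86.2.
Then p_{MedCo} = 62.25 + 0.25·86.2 = 83.8.
q_{RxPlus} = 199 − 2·86.2 + 83.8 = 110.4.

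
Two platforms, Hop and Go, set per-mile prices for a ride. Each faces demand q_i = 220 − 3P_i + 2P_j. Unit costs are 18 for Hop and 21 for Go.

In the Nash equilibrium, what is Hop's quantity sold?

Hop's profit: π = (P_{Hop} − 18)(220 − 3P_{Hop} + 2P_{Go}).
∂π/∂P_{Hop} = 274 − 6P_{Hop} + 2P_{Go} = 0 ⇒ P_{Hop} = 137/3 + (1/3)P_{Go}.
Similarly P_{Go} = 283/6 + (1/3)P_{Hop}.
Solving the two reaction functions simultaneously: (1 − (1/3)(1/3))P_{Hop} = 137/3 + (1/3)·(283/6), so (8/9)P_{Hop} = 1105/18 and P_{Hop} = 69.0625.
Then P_{Go} = 283/6 + (1/3)·69.0625 = 70.1875.
q_{Hop} = 220 − 3·69.0625 + 2·70.1875 = 153.1875.

153.1875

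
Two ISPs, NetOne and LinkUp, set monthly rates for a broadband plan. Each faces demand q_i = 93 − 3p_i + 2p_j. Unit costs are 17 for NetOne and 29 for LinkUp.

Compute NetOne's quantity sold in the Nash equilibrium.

63.75

NetOne's profit: π = (p_{NetOne} − 17)(93 − 3p_{NetOne} + 2p_{LinkUp}).
∂π/∂p_{NetOne} = 144 − 6p_{NetOne} + 2p_{LinkUp} = 0 ⇒ p_{NetOne} = 24 + (1/3)p_{LinkUp}.
Similarly p_{LinkUp} = 30 + (1/3)p_{NetOne}.
Solving the two reaction functions simultaneously: (1 − (1/3)(1/3))p_{NetOne} = 24 + (1/3)·30, so (8/9)p_{NetOne} = 34 and p_{NetOne} = 38.25.
Then p_{LinkUp} = 30 + (1/3)·38.25 = 42.75.
q_{NetOne} = 93 − 3·38.25 + 2·42.75 = 63.75.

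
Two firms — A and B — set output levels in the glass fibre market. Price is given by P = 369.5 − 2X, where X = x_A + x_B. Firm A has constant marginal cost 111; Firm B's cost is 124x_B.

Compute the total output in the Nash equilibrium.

84

Firm A's profit: π = x_A(369.5 − 2(x_A + x_B)) − 111x_A.
∂π/∂x_A = 258.5 − 4x_A − 2x_B = 0, so x_A = 64.625 − 0.5x_B.
By the same steps for B: x_B = 61.375 − 0.5x_A.
Plugging x_B into A's best response: x_A = 64.625 − 0.5(61.375 − 0.5x_A) ⇒ 0.75x_A = 33.9375, so x_A = 45.25.
Then x_B = 61.375 − 0.5·45.25 = 38.75.
Total output: 45.25 + 38.75 = 84.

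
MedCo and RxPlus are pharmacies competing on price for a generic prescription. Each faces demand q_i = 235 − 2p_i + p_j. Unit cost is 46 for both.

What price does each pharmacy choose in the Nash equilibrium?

109

MedCo's profit: π = (p_{MedCo} − 46)(235 − 2p_{MedCo} + p_{RxPlus}).
∂π/∂p_{MedCo} = 327 − 4p_{MedCo} + p_{RxPlus} = 0 ⇒ p_{MedCo} = 81.75 + 0.25p_{RxPlus}.
Setting p_{MedCo} = p_{RxPlus} in the reaction function: p_{MedCo} = 81.75 + 0.25p_{MedCo}, so p_{MedCo} = 81.75 / 0.75 = 109.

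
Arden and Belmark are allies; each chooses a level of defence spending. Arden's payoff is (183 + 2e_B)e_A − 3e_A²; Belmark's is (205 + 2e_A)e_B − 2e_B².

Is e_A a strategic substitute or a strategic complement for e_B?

Expanding Arden's payoff: 183e_A + 2e_Be_A − 3e_A².
∂π/∂e_A = 183 + 2e_B − 6e_A = 0, so e_A = 30.5 + (1/3)e_B.
The best-response slope de_A/de_B = 1/3 > 0: the reaction function is upward-sloping, so the choices are strategic complements.

strategic complements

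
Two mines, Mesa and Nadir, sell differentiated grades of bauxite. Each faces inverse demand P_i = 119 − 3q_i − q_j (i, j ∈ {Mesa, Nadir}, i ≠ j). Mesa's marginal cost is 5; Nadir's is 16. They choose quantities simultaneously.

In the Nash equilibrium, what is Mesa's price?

Mine Mesa's profit: π = q_{Mesa}(119 − 3q_{Mesa} − q_{Nadir}) − 5q_{Mesa}.
∂π/∂q_{Mesa} = 114 − 6q_{Mesa} − q_{Nadir} = 0 ⇒ q_{Mesa} = 19 − (1/6)q_{Nadir}.
Similarly q_{Nadir} = 103/6 − (1/6)q_{Mesa}.
Substituting the second reaction function into the first: q_{Mesa} = 19 − (1/6)(103/6 − (1/6)q_{Mesa}), which gives (35/36)q_{Mesa} = 581/36 ⇒ q_{Mesa} = 16.6.
Then q_{Nadir} = 103/6 − (1/6)·16.6 = 14.4.
P_{Mesa} = 119 − 3·16.6 − 14.4 = 54.8.

54.8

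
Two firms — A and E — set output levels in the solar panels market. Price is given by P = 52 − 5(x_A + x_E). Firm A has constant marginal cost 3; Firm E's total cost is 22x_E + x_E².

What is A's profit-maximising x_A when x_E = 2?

Firm A's profit: π = x_A(52 − 5(x_A + x_E)) − 3x_A.
∂π/∂x_A = 49 − 10x_A − 5x_E = 0, so x_A = 4.9 − 0.5x_E.
At x_E = 2: x_A = 4.9 − 0.5·2 = 3.9.

3.9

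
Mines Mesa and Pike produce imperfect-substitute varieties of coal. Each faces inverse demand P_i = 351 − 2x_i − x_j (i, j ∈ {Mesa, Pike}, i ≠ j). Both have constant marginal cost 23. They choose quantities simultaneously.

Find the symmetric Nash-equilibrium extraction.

65.6

Mine Mesa's profit: π = x_{Mesa}(351 − 2x_{Mesa} − x_{Pike}) − 23x_{Mesa}.
∂π/∂x_{Mesa} = 328 − 4x_{Mesa} − x_{Pike} = 0 ⇒ x_{Mesa} = 82 − 0.25x_{Pike}.
Setting x_{Mesa} = x_{Pike} in the reaction function: x_{Mesa} = 82 − 0.25x_{Mesa}, so x_{Mesa} = 82 / 1.25 = 65.6.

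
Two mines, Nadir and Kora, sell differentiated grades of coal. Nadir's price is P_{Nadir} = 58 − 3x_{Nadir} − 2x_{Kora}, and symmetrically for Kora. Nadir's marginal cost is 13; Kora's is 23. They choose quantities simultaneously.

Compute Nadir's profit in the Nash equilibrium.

117.1875

Mine Nadir's profit: π = x_{Nadir}(58 − 3x_{Nadir} − 2x_{Kora}) − 13x_{Nadir}.
∂π/∂x_{Nadir} = 45 − 6x_{Nadir} − 2x_{Kora} = 0 ⇒ x_{Nadir} = 7.5 − (1/3)x_{Kora}.
Similarly x_{Kora} = 35/6 − (1/3)x_{Nadir}.
Plugging x_{Kora} into Nadir's best response: x_{Nadir} = 7.5 − (1/3)(35/6 − (1/3)x_{Nadir}) ⇒ (8/9)x_{Nadir} = 50/9, so x_{Nadir} = 6.25.
Then x_{Kora} = 35/6 − (1/3)·6.25 = 3.75.
P_{Nadir} = 58 − 3·6.25 − 2·3.75 = 31.75.
Profit = (31.75 − 13)·6.25 = 117.1875.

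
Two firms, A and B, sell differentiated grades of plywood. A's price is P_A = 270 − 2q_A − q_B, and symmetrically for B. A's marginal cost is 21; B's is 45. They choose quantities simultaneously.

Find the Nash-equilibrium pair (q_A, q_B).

51.4, 43.4

Firm A's profit: π = q_A(270 − 2q_A − q_B) − 21q_A.
∂π/∂q_A = 249 − 4q_A − q_B = 0 ⇒ q_A = 62.25 − 0.25q_B.
Similarly q_B = 56.25 − 0.25q_A.
Substituting the second reaction function into the first: q_A = 62.25 − 0.25(56.25 − 0.25q_A), which gives 0.9375q_A = 48.1875 ⇒ q_A = 51.4.
Then q_B = 56.25 − 0.25·51.4 = 43.4.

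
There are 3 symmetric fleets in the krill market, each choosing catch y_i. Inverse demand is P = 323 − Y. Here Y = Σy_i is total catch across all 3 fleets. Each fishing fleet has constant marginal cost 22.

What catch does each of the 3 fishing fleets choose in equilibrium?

A representative fishing fleet's profit is π_i = y_i(323 − Y) − 22y_i, with Y = y_i + Σ_{j≠i} y_j.
First-order condition: 301 − 2y_i − Σ_{j≠i} y_j = 0.
In a symmetric equilibrium every fishing fleet chooses the same y, so Σ_{j≠i} y_j = 2y. The condition becomes 301 − 4y = 0, giving y = 301/4 = 75.25.

75.25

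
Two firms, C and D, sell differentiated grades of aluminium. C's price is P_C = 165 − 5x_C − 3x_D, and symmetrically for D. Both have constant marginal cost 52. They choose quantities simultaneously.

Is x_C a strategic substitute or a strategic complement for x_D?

strategic substitutes

Firm C's profit: π = x_C(165 − 5x_C − 3x_D) − 52x_C.
∂π/∂x_C = 113 − 10x_C − 3x_D = 0 ⇒ x_C = 11.3 − 0.3x_D.
The best-response slope dx_C/dx_D = −0.3 < 0: the reaction function is downward-sloping, so the choices are strategic substitutes.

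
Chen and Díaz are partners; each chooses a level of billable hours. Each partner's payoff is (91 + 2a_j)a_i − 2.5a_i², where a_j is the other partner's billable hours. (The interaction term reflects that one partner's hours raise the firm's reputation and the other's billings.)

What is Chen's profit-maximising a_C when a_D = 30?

30.2

Chen's payoff is (91 + 2a_D)a_C − 2.5a_C².
∂π/∂a_C = 91 + 2a_D − 5a_C = 0, so a_C = 18.2 + 0.4a_D.
At a_D = 30: a_C = 18.2 + 0.4·30 = 30.2.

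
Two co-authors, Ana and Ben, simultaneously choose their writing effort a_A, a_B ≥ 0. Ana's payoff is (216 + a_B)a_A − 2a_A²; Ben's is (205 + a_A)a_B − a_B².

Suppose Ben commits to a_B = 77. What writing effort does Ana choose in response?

73.25

Expanding Ana's payoff: 216a_A + a_Ba_A − 2a_A².
∂π/∂a_A = 216 + a_B − 4a_A = 0, so a_A = 54 + 0.25a_B.
At a_B = 77: a_A = 54 + 0.25·77 = 73.25.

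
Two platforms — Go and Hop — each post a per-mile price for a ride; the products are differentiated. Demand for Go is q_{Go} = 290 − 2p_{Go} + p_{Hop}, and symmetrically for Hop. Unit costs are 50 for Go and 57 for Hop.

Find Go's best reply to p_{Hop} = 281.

Go's profit: π = (p_{Go} − 50)(290 − 2p_{Go} + p_{Hop}).
∂π/∂p_{Go} = 390 − 4p_{Go} + p_{Hop} = 0 ⇒ p_{Go} = 97.5 + 0.25p_{Hop}.
At p_{Hop} = 281: p_{Go} = 97.5 + 0.25·281 = 167.75.

167.75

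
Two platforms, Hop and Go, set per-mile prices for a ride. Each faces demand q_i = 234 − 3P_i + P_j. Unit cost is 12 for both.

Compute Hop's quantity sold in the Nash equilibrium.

126

Hop's profit: π = (P_{Hop} − 12)(234 − 3P_{Hop} + P_{Go}).
∂π/∂P_{Hop} = 270 − 6P_{Hop} + P_{Go} = 0 ⇒ P_{Hop} = 45 + (1/6)P_{Go}.
Setting P_{Hop} = P_{Go} in the reaction function: P_{Hop} = 45 + (1/6)P_{Hop}, so P_{Hop} = 45 / (5/6) = 54.
q_{Hop} = 234 − 3·54 + 54 = 126.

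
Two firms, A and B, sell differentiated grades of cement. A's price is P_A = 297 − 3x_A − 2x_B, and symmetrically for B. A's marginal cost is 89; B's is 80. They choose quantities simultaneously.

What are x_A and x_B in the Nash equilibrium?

Firm A's profit: π = x_A(297 − 3x_A − 2x_B) − 89x_A.
∂π/∂x_A = 208 − 6x_A − 2x_B = 0 ⇒ x_A = 104/3 − (1/3)x_B.
Similarly x_B = 217/6 − (1/3)x_A.
Plugging x_B into A's best response: x_A = 104/3 − (1/3)(217/6 − (1/3)x_A) ⇒ (8/9)x_A = 407/18, so x_A = 25.4375.
Then x_B = 217/6 − (1/3)·25.4375 = 27.6875.

25.4375, 27.6875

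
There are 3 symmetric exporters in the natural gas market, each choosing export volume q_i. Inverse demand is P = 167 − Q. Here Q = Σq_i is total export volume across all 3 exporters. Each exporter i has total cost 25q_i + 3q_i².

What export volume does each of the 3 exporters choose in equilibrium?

14.2

A representative exporter's profit is π_i = q_i(167 − Q) − 25q_i − 3q_i², with Q = q_i + Σ_{j≠i} q_j.
First-order condition: 142 − 8q_i − Σ_{j≠i} q_j = 0.
Imposing symmetry (q_j = q for all j) turns Σ_{j≠i} q_j into 2q, so 142 = 10q and q = 14.2.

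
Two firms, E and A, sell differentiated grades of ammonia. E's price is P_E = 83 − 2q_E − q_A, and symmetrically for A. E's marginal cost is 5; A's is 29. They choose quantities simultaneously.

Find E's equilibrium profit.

591.68

Firm E's profit: π = q_E(83 − 2q_E − q_A) − 5q_E.
∂π/∂q_E = 78 − 4q_E − q_A = 0 ⇒ q_E = 19.5 − 0.25q_A.
Similarly q_A = 13.5 − 0.25q_E.
Plugging q_A into E's best response: q_E = 19.5 − 0.25(13.5 − 0.25q_E) ⇒ 0.9375q_E = 16.125, so q_E = 17.2.
Then q_A = 13.5 − 0.25·17.2 = 9.2.
P_E = 83 − 2·17.2 − 9.2 = 39.4.
Profit = (39.4 − 5)·17.2 = 591.68.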